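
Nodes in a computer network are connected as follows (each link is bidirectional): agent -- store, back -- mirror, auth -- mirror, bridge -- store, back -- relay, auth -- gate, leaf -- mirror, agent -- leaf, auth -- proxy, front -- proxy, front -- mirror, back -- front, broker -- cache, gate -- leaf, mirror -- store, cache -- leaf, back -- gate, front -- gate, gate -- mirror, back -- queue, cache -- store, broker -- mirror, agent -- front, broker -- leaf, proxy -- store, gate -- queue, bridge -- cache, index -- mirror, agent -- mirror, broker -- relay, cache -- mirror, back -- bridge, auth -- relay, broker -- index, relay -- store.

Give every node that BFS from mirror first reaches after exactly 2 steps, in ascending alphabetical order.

bridge, proxy, queue, relay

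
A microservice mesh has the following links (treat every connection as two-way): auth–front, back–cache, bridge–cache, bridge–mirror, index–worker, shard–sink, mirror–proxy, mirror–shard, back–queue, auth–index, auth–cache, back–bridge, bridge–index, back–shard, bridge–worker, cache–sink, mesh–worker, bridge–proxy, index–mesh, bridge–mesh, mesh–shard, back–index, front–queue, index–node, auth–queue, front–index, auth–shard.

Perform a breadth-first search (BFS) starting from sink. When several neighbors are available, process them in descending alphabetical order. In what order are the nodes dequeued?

sink → shard → cache → mirror → mesh → back → auth → bridge → proxy → worker → index → queue → front → node

Visit sink; enqueue shard, cache → queue [shard, cache]
Visit shard; enqueue mirror, mesh, back, auth → queue [cache, mirror, mesh, back, auth]
Visit cache; enqueue bridge → queue [mirror, mesh, back, auth, bridge]
Visit mirror; enqueue proxy → queue [mesh, back, auth, bridge, proxy]
Visit mesh; enqueue worker, index → queue [back, auth, bridge, proxy, worker, index]
Visit back; enqueue queue → queue [auth, bridge, proxy, worker, index, queue]
Visit auth; enqueue front → queue [bridge, proxy, worker, index, queue, front]
Visit bridge → queue [proxy, worker, index, queue, front]
Visit proxy → queue [worker, index, queue, front]
Visit worker → queue [index, queue, front]
Visit index; enqueue node → queue [queue, front, node]
Visit queue → queue [front, node]
Visit front → queue [node]
Visit node → queue []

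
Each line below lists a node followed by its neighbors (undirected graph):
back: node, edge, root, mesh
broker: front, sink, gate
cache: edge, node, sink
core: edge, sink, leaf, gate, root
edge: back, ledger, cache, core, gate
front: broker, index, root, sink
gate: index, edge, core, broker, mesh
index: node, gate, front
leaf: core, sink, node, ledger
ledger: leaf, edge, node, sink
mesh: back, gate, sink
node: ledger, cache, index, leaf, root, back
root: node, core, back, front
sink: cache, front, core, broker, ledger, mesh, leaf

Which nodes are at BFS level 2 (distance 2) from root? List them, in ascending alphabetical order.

Level 0: root
Level 1: back, core, front, node
Level 2: broker, cache, edge, gate, index, leaf, ledger, mesh, sink

broker, cache, edge, gate, index, leaf, ledger, mesh, sink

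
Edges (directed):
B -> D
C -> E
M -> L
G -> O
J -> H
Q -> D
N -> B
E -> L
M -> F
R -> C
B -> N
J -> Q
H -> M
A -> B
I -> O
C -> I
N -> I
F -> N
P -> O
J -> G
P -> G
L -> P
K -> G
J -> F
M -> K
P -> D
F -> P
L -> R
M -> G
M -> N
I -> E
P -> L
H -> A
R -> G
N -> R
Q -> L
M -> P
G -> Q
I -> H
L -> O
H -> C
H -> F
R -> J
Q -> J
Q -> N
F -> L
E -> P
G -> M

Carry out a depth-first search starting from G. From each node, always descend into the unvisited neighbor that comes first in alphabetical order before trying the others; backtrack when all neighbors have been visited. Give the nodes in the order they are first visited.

Visit G
G → M
M → F
F → L
L → O
L → P
P → D
L → R
R → C
C → E
C → I
I → H
H → A
A → B
B → N
R → J
J → Q
M → K

G, M, F, L, O, P, D, R, C, E, I, H, A, B, N, J, Q, K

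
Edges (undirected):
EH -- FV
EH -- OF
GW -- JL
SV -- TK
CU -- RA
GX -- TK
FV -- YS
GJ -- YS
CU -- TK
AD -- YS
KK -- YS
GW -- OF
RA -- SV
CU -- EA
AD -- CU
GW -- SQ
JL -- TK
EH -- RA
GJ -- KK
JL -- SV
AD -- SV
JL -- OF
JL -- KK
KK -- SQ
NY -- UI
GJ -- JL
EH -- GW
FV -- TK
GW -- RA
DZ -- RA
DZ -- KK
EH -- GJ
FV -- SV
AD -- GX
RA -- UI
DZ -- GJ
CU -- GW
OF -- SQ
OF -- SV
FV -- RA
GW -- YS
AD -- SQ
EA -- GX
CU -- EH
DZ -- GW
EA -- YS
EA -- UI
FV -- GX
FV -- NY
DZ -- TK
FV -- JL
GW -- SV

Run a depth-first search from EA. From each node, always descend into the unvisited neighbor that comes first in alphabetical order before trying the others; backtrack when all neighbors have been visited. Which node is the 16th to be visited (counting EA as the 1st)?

Visit EA
EA → CU
CU → AD
AD → GX
GX → FV
FV → EH
EH → GJ
GJ → DZ
DZ → GW
GW → JL
JL → KK
KK → SQ
SQ → OF
OF → SV
SV → RA
RA → UI
UI → NY
SV → TK
KK → YS

Visit order: EA, CU, AD, GX, FV, EH, GJ, DZ, GW, JL, KK, SQ, OF, SV, RA, UI, NY, TK, YS

UI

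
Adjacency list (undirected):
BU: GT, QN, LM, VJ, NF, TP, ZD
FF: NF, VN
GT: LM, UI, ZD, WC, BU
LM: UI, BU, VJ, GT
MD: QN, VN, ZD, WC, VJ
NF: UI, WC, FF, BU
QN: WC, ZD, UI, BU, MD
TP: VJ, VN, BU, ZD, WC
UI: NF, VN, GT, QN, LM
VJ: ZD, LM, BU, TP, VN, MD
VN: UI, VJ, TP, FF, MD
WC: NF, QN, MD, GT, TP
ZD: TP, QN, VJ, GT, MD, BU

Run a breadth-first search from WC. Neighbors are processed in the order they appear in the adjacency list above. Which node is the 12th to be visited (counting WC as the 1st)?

Visit WC; enqueue NF, QN, MD, GT, TP → queue [NF, QN, MD, GT, TP]
Visit NF; enqueue UI, FF, BU → queue [QN, MD, GT, TP, UI, FF, BU]
Visit QN; enqueue ZD → queue [MD, GT, TP, UI, FF, BU, ZD]
Visit MD; enqueue VN, VJ → queue [GT, TP, UI, FF, BU, ZD, VN, VJ]
Visit GT; enqueue LM → queue [TP, UI, FF, BU, ZD, VN, VJ, LM]
Visit TP → queue [UI, FF, BU, ZD, VN, VJ, LM]
Visit UI → queue [FF, BU, ZD, VN, VJ, LM]
Visit FF → queue [BU, ZD, VN, VJ, LM]
Visit BU → queue [ZD, VN, VJ, LM]
Visit ZD → queue [VN, VJ, LM]
Visit VN → queue [VJ, LM]
Visit VJ → queue [LM]
Visit LM → queue []

Visit order: WC, NF, QN, MD, GT, TP, UI, FF, BU, ZD, VN, VJ, LM

VJ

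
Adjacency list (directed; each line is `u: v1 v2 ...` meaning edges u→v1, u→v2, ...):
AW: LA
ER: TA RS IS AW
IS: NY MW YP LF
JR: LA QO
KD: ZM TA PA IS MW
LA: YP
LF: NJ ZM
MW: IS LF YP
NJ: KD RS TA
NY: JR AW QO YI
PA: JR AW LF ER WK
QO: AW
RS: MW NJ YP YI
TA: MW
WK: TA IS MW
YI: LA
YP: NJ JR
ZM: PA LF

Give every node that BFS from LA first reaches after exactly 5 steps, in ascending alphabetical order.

Level 0: LA
Level 1: YP
Level 2: JR, NJ
Level 3: KD, QO, RS, TA
Level 4: AW, IS, MW, PA, YI, ZM
Level 5: ER, LF, NY, WK

ER, LF, NY, WK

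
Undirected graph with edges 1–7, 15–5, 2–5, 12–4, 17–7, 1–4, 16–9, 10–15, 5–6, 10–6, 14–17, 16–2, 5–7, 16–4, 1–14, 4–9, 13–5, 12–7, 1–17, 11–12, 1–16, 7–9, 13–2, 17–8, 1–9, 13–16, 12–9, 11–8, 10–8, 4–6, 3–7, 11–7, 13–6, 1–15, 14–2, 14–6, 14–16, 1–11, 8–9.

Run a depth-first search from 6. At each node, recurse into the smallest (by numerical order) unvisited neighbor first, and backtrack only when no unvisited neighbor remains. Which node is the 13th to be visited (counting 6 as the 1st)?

15

Visit 6
6 → 4
4 → 1
1 → 7
7 → 3
7 → 5
5 → 2
2 → 13
13 → 16
16 → 9
9 → 8
8 → 10
10 → 15
8 → 11
11 → 12
8 → 17
17 → 14

Visit order: 6, 4, 1, 7, 3, 5, 2, 13, 16, 9, 8, 10, 15, 11, 12, 17, 14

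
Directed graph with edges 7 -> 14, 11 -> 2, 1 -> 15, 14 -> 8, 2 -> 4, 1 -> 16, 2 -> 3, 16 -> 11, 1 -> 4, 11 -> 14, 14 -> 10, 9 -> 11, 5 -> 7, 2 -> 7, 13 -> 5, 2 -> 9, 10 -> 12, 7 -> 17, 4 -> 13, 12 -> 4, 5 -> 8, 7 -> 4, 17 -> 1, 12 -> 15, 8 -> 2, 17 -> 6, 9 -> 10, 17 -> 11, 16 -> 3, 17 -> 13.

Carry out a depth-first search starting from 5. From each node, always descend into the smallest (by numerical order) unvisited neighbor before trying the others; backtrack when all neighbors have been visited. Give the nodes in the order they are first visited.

Visit 5
5 → 7
7 → 4
4 → 13
7 → 14
14 → 8
8 → 2
2 → 3
2 → 9
9 → 10
10 → 12
12 → 15
9 → 11
7 → 17
17 → 1
1 → 16
17 → 6

5, 7, 4, 13, 14, 8, 2, 3, 9, 10, 12, 15, 11, 17, 1, 16, 6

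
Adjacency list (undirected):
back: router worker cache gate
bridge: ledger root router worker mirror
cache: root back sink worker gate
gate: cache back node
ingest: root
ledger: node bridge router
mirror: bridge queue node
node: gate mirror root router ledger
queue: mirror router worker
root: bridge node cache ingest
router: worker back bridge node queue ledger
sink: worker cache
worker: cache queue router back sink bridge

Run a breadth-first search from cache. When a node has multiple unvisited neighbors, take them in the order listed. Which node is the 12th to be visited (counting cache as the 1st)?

Visit cache; enqueue root, back, sink, worker, gate → queue [root, back, sink, worker, gate]
Visit root; enqueue bridge, node, ingest → queue [back, sink, worker, gate, bridge, node, ingest]
Visit back; enqueue router → queue [sink, worker, gate, bridge, node, ingest, router]
Visit sink → queue [worker, gate, bridge, node, ingest, router]
Visit worker; enqueue queue → queue [gate, bridge, node, ingest, router, queue]
Visit gate → queue [bridge, node, ingest, router, queue]
Visit bridge; enqueue ledger, mirror → queue [node, ingest, router, queue, ledger, mirror]
Visit node → queue [ingest, router, queue, ledger, mirror]
Visit ingest → queue [router, queue, ledger, mirror]
Visit router → queue [queue, ledger, mirror]
Visit queue → queue [ledger, mirror]
Visit ledger → queue [mirror]
Visit mirror → queue []

Visit order: cache, root, back, sink, worker, gate, bridge, node, ingest, router, queue, ledger, mirror

ledger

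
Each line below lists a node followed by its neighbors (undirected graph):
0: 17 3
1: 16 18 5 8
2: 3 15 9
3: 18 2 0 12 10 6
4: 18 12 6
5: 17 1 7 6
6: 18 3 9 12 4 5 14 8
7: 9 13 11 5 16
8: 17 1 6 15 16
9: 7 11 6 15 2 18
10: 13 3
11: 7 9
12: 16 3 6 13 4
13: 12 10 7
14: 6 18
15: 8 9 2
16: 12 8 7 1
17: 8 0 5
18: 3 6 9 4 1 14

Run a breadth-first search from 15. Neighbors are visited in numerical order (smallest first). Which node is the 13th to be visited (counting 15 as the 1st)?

0

Visit 15; enqueue 2, 8, 9 → queue [2, 8, 9]
Visit 2; enqueue 3 → queue [8, 9, 3]
Visit 8; enqueue 1, 6, 16, 17 → queue [9, 3, 1, 6, 16, 17]
Visit 9; enqueue 7, 11, 18 → queue [3, 1, 6, 16, 17, 7, 11, 18]
Visit 3; enqueue 0, 10, 12 → queue [1, 6, 16, 17, 7, 11, 18, 0, 10, 12]
Visit 1; enqueue 5 → queue [6, 16, 17, 7, 11, 18, 0, 10, 12, 5]
Visit 6; enqueue 4, 14 → queue [16, 17, 7, 11, 18, 0, 10, 12, 5, 4, 14]
Visit 16 → queue [17, 7, 11, 18, 0, 10, 12, 5, 4, 14]
Visit 17 → queue [7, 11, 18, 0, 10, 12, 5, 4, 14]
Visit 7; enqueue 13 → queue [11, 18, 0, 10, 12, 5, 4, 14, 13]
Visit 11 → queue [18, 0, 10, 12, 5, 4, 14, 13]
Visit 18 → queue [0, 10, 12, 5, 4, 14, 13]
Visit 0 → queue [10, 12, 5, 4, 14, 13]
Visit 10 → queue [12, 5, 4, 14, 13]
Visit 12 → queue [5, 4, 14, 13]
Visit 5 → queue [4, 14, 13]
Visit 4 → queue [14, 13]
Visit 14 → queue [13]
Visit 13 → queue []

Visit order: 15, 2, 8, 9, 3, 1, 6, 16, 17, 7, 11, 18, 0, 10, 12, 5, 4, 14, 13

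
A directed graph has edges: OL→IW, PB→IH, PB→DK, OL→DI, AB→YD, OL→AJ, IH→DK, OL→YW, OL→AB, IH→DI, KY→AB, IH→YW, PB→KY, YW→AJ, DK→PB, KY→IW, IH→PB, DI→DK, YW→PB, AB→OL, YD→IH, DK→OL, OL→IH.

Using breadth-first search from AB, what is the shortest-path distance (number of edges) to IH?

2

Level 0: AB
Level 1: OL, YD
Level 2: AJ, DI, IH, IW, YW
Level 3: DK, PB
Level 4: KY
IH first appears at level 2.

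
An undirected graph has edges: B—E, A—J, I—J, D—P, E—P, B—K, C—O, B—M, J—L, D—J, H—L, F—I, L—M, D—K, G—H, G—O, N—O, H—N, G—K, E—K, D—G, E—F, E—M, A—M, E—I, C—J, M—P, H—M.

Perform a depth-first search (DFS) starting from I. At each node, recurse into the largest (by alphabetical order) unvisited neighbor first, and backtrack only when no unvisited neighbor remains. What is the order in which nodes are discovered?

I -> J -> L -> M -> P -> E -> K -> G -> O -> N -> H -> C -> D -> B -> F -> A

Visit I
I → J
J → L
L → M
M → P
P → E
E → K
K → G
G → O
O → N
N → H
O → C
G → D
K → B
E → F
M → A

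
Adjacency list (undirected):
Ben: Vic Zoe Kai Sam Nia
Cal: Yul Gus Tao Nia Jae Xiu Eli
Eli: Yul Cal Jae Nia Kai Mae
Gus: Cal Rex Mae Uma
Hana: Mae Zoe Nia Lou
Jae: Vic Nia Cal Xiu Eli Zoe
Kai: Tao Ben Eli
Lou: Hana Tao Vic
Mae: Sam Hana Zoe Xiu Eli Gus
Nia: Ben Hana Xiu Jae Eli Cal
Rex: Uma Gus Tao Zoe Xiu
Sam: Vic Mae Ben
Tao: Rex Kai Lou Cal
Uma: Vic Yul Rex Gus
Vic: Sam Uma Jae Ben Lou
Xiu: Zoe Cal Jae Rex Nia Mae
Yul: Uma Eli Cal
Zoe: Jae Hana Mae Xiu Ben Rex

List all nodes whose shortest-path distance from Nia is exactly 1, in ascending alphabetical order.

Ben, Cal, Eli, Hana, Jae, Xiu

Level 0: Nia
Level 1: Ben, Cal, Eli, Hana, Jae, Xiu
Level 2: Gus, Kai, Lou, Mae, Rex, Sam, Tao, Vic, Yul, Zoe
Level 3: Uma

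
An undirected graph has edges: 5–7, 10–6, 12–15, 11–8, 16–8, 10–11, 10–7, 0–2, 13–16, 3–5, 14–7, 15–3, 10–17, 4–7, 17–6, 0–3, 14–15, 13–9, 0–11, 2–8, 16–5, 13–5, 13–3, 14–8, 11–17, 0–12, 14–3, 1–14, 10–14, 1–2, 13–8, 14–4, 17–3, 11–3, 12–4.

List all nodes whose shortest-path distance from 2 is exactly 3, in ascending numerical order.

4, 5, 7, 9, 10, 15, 17

Level 0: 2
Level 1: 0, 1, 8
Level 2: 3, 11, 12, 13, 14, 16
Level 3: 4, 5, 7, 9, 10, 15, 17
Level 4: 6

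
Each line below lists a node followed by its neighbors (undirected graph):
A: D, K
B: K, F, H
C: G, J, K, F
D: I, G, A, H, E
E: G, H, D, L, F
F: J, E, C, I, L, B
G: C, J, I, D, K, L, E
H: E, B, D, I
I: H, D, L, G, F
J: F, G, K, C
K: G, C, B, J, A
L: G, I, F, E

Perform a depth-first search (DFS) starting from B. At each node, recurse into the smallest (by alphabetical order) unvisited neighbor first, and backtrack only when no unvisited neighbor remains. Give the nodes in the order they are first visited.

Visit B
B → F
F → C
C → G
G → D
D → A
A → K
K → J
D → E
E → H
H → I
I → L

B → F → C → G → D → A → K → J → E → H → I → L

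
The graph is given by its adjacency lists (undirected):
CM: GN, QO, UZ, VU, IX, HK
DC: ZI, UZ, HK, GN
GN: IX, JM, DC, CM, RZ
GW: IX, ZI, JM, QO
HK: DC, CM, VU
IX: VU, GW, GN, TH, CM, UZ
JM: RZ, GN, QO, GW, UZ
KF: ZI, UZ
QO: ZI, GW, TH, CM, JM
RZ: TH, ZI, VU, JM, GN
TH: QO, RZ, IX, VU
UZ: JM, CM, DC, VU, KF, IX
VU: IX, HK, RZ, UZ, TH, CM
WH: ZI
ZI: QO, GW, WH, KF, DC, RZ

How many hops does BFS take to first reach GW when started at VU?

2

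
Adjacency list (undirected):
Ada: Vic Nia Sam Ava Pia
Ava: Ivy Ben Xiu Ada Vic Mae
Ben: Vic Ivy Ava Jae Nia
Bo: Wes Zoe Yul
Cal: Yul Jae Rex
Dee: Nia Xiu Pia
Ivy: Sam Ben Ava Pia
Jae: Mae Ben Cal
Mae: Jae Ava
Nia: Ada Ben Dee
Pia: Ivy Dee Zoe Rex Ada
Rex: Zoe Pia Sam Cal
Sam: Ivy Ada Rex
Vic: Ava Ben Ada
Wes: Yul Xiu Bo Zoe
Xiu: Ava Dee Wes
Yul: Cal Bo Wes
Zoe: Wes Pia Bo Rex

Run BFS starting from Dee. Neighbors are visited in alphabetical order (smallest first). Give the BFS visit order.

Dee Nia Pia Xiu Ada Ben Ivy Rex Zoe Ava Wes Sam Vic Jae Cal Bo Mae Yul

Visit Dee; enqueue Nia, Pia, Xiu → queue [Nia, Pia, Xiu]
Visit Nia; enqueue Ada, Ben → queue [Pia, Xiu, Ada, Ben]
Visit Pia; enqueue Ivy, Rex, Zoe → queue [Xiu, Ada, Ben, Ivy, Rex, Zoe]
Visit Xiu; enqueue Ava, Wes → queue [Ada, Ben, Ivy, Rex, Zoe, Ava, Wes]
Visit Ada; enqueue Sam, Vic → queue [Ben, Ivy, Rex, Zoe, Ava, Wes, Sam, Vic]
Visit Ben; enqueue Jae → queue [Ivy, Rex, Zoe, Ava, Wes, Sam, Vic, Jae]
Visit Ivy → queue [Rex, Zoe, Ava, Wes, Sam, Vic, Jae]
Visit Rex; enqueue Cal → queue [Zoe, Ava, Wes, Sam, Vic, Jae, Cal]
Visit Zoe; enqueue Bo → queue [Ava, Wes, Sam, Vic, Jae, Cal, Bo]
Visit Ava; enqueue Mae → queue [Wes, Sam, Vic, Jae, Cal, Bo, Mae]
Visit Wes; enqueue Yul → queue [Sam, Vic, Jae, Cal, Bo, Mae, Yul]
Visit Sam → queue [Vic, Jae, Cal, Bo, Mae, Yul]
Visit Vic → queue [Jae, Cal, Bo, Mae, Yul]
Visit Jae → queue [Cal, Bo, Mae, Yul]
Visit Cal → queue [Bo, Mae, Yul]
Visit Bo → queue [Mae, Yul]
Visit Mae → queue [Yul]
Visit Yul → queue []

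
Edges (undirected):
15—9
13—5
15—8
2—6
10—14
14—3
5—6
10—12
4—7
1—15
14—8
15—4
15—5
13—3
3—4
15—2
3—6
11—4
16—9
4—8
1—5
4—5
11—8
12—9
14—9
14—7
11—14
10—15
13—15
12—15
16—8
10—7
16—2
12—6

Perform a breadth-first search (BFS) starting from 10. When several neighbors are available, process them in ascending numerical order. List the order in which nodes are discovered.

10, 7, 12, 14, 15, 4, 6, 9, 3, 8, 11, 1, 2, 5, 13, 16

Visit 10; enqueue 7, 12, 14, 15 → queue [7, 12, 14, 15]
Visit 7; enqueue 4 → queue [12, 14, 15, 4]
Visit 12; enqueue 6, 9 → queue [14, 15, 4, 6, 9]
Visit 14; enqueue 3, 8, 11 → queue [15, 4, 6, 9, 3, 8, 11]
Visit 15; enqueue 1, 2, 5, 13 → queue [4, 6, 9, 3, 8, 11, 1, 2, 5, 13]
Visit 4 → queue [6, 9, 3, 8, 11, 1, 2, 5, 13]
Visit 6 → queue [9, 3, 8, 11, 1, 2, 5, 13]
Visit 9; enqueue 16 → queue [3, 8, 11, 1, 2, 5, 13, 16]
Visit 3 → queue [8, 11, 1, 2, 5, 13, 16]
Visit 8 → queue [11, 1, 2, 5, 13, 16]
Visit 11 → queue [1, 2, 5, 13, 16]
Visit 1 → queue [2, 5, 13, 16]
Visit 2 → queue [5, 13, 16]
Visit 5 → queue [13, 16]
Visit 13 → queue [16]
Visit 16 → queue []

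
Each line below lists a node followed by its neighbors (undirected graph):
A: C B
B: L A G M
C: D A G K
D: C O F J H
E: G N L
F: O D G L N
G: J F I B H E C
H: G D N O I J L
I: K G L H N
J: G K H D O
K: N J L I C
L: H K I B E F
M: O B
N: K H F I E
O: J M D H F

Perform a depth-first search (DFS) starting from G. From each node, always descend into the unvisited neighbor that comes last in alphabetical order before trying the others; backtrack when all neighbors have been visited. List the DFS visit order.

Visit G
G → J
J → O
O → M
M → B
B → L
L → K
K → N
N → I
I → H
H → D
D → F
D → C
C → A
N → E

G → J → O → M → B → L → K → N → I → H → D → F → C → A → E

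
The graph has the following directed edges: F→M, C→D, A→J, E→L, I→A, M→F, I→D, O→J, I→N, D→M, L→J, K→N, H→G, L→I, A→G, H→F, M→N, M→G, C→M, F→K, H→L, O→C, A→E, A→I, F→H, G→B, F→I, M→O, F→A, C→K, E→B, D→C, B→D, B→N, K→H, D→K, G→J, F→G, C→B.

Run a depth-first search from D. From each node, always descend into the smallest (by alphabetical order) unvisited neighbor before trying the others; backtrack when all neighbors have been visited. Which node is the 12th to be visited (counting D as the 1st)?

J

Visit D
D → C
C → B
B → N
C → K
K → H
H → F
F → A
A → E
E → L
L → I
L → J
A → G
F → M
M → O

Visit order: D, C, B, N, K, H, F, A, E, L, I, J, G, M, O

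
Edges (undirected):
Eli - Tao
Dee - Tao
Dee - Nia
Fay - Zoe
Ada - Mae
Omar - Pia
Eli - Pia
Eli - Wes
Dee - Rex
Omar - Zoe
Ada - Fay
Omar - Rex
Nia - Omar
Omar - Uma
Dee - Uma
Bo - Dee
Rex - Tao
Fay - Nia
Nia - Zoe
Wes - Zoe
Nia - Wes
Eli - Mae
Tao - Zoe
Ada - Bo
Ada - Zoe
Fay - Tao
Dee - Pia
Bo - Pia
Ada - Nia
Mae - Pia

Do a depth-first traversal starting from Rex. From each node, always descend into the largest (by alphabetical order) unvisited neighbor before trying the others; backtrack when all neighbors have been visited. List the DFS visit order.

Rex -> Tao -> Zoe -> Wes -> Nia -> Omar -> Uma -> Dee -> Pia -> Mae -> Eli -> Ada -> Fay -> Bo

Visit Rex
Rex → Tao
Tao → Zoe
Zoe → Wes
Wes → Nia
Nia → Omar
Omar → Uma
Uma → Dee
Dee → Pia
Pia → Mae
Mae → Eli
Mae → Ada
Ada → Fay
Ada → Bo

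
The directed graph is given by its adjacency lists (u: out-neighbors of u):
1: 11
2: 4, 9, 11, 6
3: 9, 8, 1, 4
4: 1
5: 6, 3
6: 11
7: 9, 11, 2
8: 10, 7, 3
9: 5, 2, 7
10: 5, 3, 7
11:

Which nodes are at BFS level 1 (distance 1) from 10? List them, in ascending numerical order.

Level 0: 10
Level 1: 3, 5, 7
Level 2: 1, 2, 4, 6, 8, 9, 11

3, 5, 7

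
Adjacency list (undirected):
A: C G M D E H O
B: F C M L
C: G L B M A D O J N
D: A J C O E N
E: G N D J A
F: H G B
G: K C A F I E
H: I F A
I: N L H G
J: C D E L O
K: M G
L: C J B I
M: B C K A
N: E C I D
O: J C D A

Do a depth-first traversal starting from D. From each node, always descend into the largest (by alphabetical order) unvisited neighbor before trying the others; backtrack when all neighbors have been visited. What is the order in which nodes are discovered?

D → O → J → L → I → N → E → G → K → M → C → B → F → H → A

Visit D
D → O
O → J
J → L
L → I
I → N
N → E
E → G
G → K
K → M
M → C
C → B
B → F
F → H
H → A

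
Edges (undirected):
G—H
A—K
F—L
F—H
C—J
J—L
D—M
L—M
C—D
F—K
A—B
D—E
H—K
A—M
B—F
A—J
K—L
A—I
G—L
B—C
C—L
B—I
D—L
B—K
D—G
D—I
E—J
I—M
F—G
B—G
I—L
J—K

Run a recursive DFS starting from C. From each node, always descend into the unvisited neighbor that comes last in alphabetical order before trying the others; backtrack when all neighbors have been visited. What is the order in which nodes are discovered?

C L M I D G H K J E A B F

Visit C
C → L
L → M
M → I
I → D
D → G
G → H
H → K
K → J
J → E
J → A
A → B
B → F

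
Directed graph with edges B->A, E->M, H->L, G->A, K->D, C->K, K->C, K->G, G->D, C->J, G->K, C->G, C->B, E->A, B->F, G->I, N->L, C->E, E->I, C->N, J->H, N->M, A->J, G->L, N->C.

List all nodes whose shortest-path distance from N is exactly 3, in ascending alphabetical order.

Level 0: N
Level 1: C, L, M
Level 2: B, E, G, J, K
Level 3: A, D, F, H, I

A, D, F, H, I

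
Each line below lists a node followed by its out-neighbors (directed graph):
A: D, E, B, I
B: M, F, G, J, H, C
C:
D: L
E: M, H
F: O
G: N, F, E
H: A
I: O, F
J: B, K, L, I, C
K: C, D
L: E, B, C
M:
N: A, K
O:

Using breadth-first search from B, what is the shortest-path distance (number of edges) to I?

2

Level 0: B
Level 1: C, F, G, H, J, M
Level 2: A, E, I, K, L, N, O
Level 3: D
I first appears at level 2.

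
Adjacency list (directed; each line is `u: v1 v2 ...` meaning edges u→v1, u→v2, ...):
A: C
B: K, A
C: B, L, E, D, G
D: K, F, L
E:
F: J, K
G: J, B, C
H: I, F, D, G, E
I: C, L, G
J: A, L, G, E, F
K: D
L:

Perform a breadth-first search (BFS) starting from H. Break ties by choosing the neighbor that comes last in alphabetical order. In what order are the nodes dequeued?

H, I, G, F, E, D, L, C, J, B, K, A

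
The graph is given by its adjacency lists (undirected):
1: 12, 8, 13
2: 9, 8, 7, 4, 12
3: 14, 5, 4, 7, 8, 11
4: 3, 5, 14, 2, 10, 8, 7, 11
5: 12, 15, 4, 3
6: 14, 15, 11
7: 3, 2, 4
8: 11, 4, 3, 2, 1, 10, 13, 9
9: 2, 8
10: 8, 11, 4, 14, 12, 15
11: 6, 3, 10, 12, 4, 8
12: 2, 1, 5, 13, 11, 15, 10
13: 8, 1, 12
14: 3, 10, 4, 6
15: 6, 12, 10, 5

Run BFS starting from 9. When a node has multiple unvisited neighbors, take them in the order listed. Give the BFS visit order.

Visit 9; enqueue 2, 8 → queue [2, 8]
Visit 2; enqueue 7, 4, 12 → queue [8, 7, 4, 12]
Visit 8; enqueue 11, 3, 1, 10, 13 → queue [7, 4, 12, 11, 3, 1, 10, 13]
Visit 7 → queue [4, 12, 11, 3, 1, 10, 13]
Visit 4; enqueue 5, 14 → queue [12, 11, 3, 1, 10, 13, 5, 14]
Visit 12; enqueue 15 → queue [11, 3, 1, 10, 13, 5, 14, 15]
Visit 11; enqueue 6 → queue [3, 1, 10, 13, 5, 14, 15, 6]
Visit 3 → queue [1, 10, 13, 5, 14, 15, 6]
Visit 1 → queue [10, 13, 5, 14, 15, 6]
Visit 10 → queue [13, 5, 14, 15, 6]
Visit 13 → queue [5, 14, 15, 6]
Visit 5 → queue [14, 15, 6]
Visit 14 → queue [15, 6]
Visit 15 → queue [6]
Visit 6 → queue []

9 -> 2 -> 8 -> 7 -> 4 -> 12 -> 11 -> 3 -> 1 -> 10 -> 13 -> 5 -> 14 -> 15 -> 6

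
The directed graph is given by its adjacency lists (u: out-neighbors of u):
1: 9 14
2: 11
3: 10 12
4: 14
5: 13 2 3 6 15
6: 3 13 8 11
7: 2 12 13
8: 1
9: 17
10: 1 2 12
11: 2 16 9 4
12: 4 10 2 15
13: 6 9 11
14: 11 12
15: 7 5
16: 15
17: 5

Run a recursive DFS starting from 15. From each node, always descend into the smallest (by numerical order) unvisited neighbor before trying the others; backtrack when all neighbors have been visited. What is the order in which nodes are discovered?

15 5 2 11 4 14 12 10 1 9 17 16 3 6 8 13 7

Visit 15
15 → 5
5 → 2
2 → 11
11 → 4
4 → 14
14 → 12
12 → 10
10 → 1
1 → 9
9 → 17
11 → 16
5 → 3
5 → 6
6 → 8
6 → 13
15 → 7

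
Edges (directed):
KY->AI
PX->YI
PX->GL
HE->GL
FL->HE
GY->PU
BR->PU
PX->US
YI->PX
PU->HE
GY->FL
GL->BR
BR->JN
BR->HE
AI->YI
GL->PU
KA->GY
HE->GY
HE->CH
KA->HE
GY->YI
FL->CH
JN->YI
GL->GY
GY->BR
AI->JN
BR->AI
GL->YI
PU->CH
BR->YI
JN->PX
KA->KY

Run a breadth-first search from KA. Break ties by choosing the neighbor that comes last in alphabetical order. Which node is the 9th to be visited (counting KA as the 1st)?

PU

Visit KA; enqueue KY, HE, GY → queue [KY, HE, GY]
Visit KY; enqueue AI → queue [HE, GY, AI]
Visit HE; enqueue GL, CH → queue [GY, AI, GL, CH]
Visit GY; enqueue YI, PU, FL, BR → queue [AI, GL, CH, YI, PU, FL, BR]
Visit AI; enqueue JN → queue [GL, CH, YI, PU, FL, BR, JN]
Visit GL → queue [CH, YI, PU, FL, BR, JN]
Visit CH → queue [YI, PU, FL, BR, JN]
Visit YI; enqueue PX → queue [PU, FL, BR, JN, PX]
Visit PU → queue [FL, BR, JN, PX]
Visit FL → queue [BR, JN, PX]
Visit BR → queue [JN, PX]
Visit JN → queue [PX]
Visit PX; enqueue US → queue [US]
Visit US → queue []

Visit order: KA, KY, HE, GY, AI, GL, CH, YI, PU, FL, BR, JN, PX, US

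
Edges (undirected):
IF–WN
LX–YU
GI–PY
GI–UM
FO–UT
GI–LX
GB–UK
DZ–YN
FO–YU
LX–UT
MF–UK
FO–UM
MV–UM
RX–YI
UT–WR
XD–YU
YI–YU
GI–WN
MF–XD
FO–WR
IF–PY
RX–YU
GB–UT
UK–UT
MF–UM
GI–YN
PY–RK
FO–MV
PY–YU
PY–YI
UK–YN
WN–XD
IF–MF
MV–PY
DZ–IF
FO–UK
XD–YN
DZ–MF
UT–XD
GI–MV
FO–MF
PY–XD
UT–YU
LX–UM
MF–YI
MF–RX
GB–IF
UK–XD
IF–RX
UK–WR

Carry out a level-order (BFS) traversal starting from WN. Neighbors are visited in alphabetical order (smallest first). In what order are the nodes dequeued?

WN -> GI -> IF -> XD -> LX -> MV -> PY -> UM -> YN -> DZ -> GB -> MF -> RX -> UK -> UT -> YU -> FO -> RK -> YI -> WR

Visit WN; enqueue GI, IF, XD → queue [GI, IF, XD]
Visit GI; enqueue LX, MV, PY, UM, YN → queue [IF, XD, LX, MV, PY, UM, YN]
Visit IF; enqueue DZ, GB, MF, RX → queue [XD, LX, MV, PY, UM, YN, DZ, GB, MF, RX]
Visit XD; enqueue UK, UT, YU → queue [LX, MV, PY, UM, YN, DZ, GB, MF, RX, UK, UT, YU]
Visit LX → queue [MV, PY, UM, YN, DZ, GB, MF, RX, UK, UT, YU]
Visit MV; enqueue FO → queue [PY, UM, YN, DZ, GB, MF, RX, UK, UT, YU, FO]
Visit PY; enqueue RK, YI → queue [UM, YN, DZ, GB, MF, RX, UK, UT, YU, FO, RK, YI]
Visit UM → queue [YN, DZ, GB, MF, RX, UK, UT, YU, FO, RK, YI]
Visit YN → queue [DZ, GB, MF, RX, UK, UT, YU, FO, RK, YI]
Visit DZ → queue [GB, MF, RX, UK, UT, YU, FO, RK, YI]
Visit GB → queue [MF, RX, UK, UT, YU, FO, RK, YI]
Visit MF → queue [RX, UK, UT, YU, FO, RK, YI]
Visit RX → queue [UK, UT, YU, FO, RK, YI]
Visit UK; enqueue WR → queue [UT, YU, FO, RK, YI, WR]
Visit UT → queue [YU, FO, RK, YI, WR]
Visit YU → queue [FO, RK, YI, WR]
Visit FO → queue [RK, YI, WR]
Visit RK → queue [YI, WR]
Visit YI → queue [WR]
Visit WR → queue []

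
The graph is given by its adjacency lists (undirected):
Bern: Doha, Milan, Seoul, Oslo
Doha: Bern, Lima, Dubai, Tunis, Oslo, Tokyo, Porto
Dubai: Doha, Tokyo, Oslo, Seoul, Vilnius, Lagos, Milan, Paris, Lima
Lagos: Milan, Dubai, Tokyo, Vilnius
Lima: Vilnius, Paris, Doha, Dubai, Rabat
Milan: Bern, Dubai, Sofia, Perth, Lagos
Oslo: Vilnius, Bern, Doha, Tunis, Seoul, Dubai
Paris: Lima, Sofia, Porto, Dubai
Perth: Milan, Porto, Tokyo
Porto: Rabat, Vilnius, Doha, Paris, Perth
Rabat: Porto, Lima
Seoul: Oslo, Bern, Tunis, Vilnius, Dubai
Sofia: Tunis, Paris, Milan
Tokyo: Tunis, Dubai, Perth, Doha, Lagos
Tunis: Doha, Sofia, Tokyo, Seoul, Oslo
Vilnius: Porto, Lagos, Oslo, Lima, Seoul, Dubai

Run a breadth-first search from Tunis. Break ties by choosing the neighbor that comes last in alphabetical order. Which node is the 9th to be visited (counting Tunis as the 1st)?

Dubai

Visit Tunis; enqueue Tokyo, Sofia, Seoul, Oslo, Doha → queue [Tokyo, Sofia, Seoul, Oslo, Doha]
Visit Tokyo; enqueue Perth, Lagos, Dubai → queue [Sofia, Seoul, Oslo, Doha, Perth, Lagos, Dubai]
Visit Sofia; enqueue Paris, Milan → queue [Seoul, Oslo, Doha, Perth, Lagos, Dubai, Paris, Milan]
Visit Seoul; enqueue Vilnius, Bern → queue [Oslo, Doha, Perth, Lagos, Dubai, Paris, Milan, Vilnius, Bern]
Visit Oslo → queue [Doha, Perth, Lagos, Dubai, Paris, Milan, Vilnius, Bern]
Visit Doha; enqueue Porto, Lima → queue [Perth, Lagos, Dubai, Paris, Milan, Vilnius, Bern, Porto, Lima]
Visit Perth → queue [Lagos, Dubai, Paris, Milan, Vilnius, Bern, Porto, Lima]
Visit Lagos → queue [Dubai, Paris, Milan, Vilnius, Bern, Porto, Lima]
Visit Dubai → queue [Paris, Milan, Vilnius, Bern, Porto, Lima]
Visit Paris → queue [Milan, Vilnius, Bern, Porto, Lima]
Visit Milan → queue [Vilnius, Bern, Porto, Lima]
Visit Vilnius → queue [Bern, Porto, Lima]
Visit Bern → queue [Porto, Lima]
Visit Porto; enqueue Rabat → queue [Lima, Rabat]
Visit Lima → queue [Rabat]
Visit Rabat → queue []

Visit order: Tunis, Tokyo, Sofia, Seoul, Oslo, Doha, Perth, Lagos, Dubai, Paris, Milan, Vilnius, Bern, Porto, Lima, Rabat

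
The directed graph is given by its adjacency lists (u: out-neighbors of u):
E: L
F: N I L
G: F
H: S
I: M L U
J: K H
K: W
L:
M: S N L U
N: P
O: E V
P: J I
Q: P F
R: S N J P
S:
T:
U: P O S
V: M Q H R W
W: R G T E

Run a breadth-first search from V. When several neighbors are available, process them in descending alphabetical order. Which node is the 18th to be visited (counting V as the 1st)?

K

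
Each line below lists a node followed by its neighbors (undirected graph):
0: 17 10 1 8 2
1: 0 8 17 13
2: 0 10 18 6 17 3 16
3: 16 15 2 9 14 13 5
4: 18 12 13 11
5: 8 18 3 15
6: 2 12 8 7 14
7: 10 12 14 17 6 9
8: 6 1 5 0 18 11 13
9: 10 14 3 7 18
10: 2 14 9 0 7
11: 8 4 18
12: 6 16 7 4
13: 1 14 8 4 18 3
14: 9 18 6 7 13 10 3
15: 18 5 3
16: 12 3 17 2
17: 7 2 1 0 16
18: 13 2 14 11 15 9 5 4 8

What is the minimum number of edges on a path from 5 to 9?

Level 0: 5
Level 1: 3, 8, 15, 18
Level 2: 0, 1, 2, 4, 6, 9, 11, 13, 14, 16
Level 3: 7, 10, 12, 17
9 first appears at level 2.

2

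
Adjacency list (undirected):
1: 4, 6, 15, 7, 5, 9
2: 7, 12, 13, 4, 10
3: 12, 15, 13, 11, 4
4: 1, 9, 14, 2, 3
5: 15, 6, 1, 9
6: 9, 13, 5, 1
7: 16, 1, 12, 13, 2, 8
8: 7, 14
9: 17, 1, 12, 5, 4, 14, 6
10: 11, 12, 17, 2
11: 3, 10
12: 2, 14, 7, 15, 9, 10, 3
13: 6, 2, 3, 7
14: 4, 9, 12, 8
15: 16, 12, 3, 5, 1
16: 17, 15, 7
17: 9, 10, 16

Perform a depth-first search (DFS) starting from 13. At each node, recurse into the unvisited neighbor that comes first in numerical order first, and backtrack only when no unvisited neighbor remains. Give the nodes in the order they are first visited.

Visit 13
13 → 2
2 → 4
4 → 1
1 → 5
5 → 6
6 → 9
9 → 12
12 → 3
3 → 11
11 → 10
10 → 17
17 → 16
16 → 7
7 → 8
8 → 14
16 → 15

13 -> 2 -> 4 -> 1 -> 5 -> 6 -> 9 -> 12 -> 3 -> 11 -> 10 -> 17 -> 16 -> 7 -> 8 -> 14 -> 15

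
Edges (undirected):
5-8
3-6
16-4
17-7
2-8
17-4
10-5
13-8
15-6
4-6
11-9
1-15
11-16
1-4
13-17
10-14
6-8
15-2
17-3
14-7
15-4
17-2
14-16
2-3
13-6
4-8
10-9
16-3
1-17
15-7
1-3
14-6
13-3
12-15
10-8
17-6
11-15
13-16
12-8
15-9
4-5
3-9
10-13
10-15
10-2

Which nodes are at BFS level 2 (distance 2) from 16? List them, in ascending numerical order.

1, 2, 5, 6, 7, 8, 9, 10, 15, 17

Level 0: 16
Level 1: 3, 4, 11, 13, 14
Level 2: 1, 2, 5, 6, 7, 8, 9, 10, 15, 17
Level 3: 12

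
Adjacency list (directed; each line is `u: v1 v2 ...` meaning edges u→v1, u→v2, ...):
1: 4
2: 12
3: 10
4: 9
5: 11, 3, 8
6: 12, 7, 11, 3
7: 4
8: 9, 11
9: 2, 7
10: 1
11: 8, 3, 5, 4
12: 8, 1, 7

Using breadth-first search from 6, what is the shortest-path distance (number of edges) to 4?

Level 0: 6
Level 1: 3, 7, 11, 12
Level 2: 1, 4, 5, 8, 10
Level 3: 9
Level 4: 2
4 first appears at level 2.

2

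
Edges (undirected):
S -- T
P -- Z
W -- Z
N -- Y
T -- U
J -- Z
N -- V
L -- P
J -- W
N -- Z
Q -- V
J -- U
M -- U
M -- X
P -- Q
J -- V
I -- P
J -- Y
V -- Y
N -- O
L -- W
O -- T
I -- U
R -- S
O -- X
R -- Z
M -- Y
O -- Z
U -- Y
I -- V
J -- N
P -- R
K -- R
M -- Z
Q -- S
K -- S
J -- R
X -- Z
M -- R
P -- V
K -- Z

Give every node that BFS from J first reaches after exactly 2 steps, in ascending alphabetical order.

Level 0: J
Level 1: N, R, U, V, W, Y, Z
Level 2: I, K, L, M, O, P, Q, S, T, X

I, K, L, M, O, P, Q, S, T, X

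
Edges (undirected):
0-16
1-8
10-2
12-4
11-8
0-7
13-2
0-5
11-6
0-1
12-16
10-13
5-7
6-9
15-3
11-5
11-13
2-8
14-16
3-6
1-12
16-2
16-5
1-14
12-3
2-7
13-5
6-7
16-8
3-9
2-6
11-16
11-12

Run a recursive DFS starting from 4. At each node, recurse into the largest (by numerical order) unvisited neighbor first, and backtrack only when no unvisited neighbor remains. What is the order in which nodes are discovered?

Visit 4
4 → 12
12 → 16
16 → 14
14 → 1
1 → 8
8 → 11
11 → 13
13 → 10
10 → 2
2 → 7
7 → 6
6 → 9
9 → 3
3 → 15
7 → 5
5 → 0

4 -> 12 -> 16 -> 14 -> 1 -> 8 -> 11 -> 13 -> 10 -> 2 -> 7 -> 6 -> 9 -> 3 -> 15 -> 5 -> 0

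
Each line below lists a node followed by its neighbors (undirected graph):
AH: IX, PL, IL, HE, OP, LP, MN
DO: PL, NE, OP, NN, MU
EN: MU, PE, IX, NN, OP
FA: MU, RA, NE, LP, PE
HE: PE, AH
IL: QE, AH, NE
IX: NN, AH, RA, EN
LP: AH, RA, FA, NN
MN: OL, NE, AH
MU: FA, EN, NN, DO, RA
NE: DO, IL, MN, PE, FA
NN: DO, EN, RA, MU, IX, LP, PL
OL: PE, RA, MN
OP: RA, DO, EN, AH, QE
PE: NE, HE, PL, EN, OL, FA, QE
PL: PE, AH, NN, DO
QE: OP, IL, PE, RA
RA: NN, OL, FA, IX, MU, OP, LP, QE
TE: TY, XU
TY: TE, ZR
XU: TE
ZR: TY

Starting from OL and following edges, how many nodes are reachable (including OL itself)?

BFS from OL visits: OL, PE, RA, MN, NE, HE, PL, EN, FA, QE, NN, IX, MU, OP, LP, AH, DO, IL
Reachable nodes: 18 of 22 total.

18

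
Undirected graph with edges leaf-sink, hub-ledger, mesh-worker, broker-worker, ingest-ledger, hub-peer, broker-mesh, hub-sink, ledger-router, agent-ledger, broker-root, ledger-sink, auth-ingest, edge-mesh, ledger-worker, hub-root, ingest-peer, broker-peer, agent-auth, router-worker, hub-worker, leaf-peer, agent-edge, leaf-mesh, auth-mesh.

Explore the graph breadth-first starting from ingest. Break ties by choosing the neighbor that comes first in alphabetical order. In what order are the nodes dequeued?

ingest, auth, ledger, peer, agent, mesh, hub, router, sink, worker, broker, leaf, edge, root

Visit ingest; enqueue auth, ledger, peer → queue [auth, ledger, peer]
Visit auth; enqueue agent, mesh → queue [ledger, peer, agent, mesh]
Visit ledger; enqueue hub, router, sink, worker → queue [peer, agent, mesh, hub, router, sink, worker]
Visit peer; enqueue broker, leaf → queue [agent, mesh, hub, router, sink, worker, broker, leaf]
Visit agent; enqueue edge → queue [mesh, hub, router, sink, worker, broker, leaf, edge]
Visit mesh → queue [hub, router, sink, worker, broker, leaf, edge]
Visit hub; enqueue root → queue [router, sink, worker, broker, leaf, edge, root]
Visit router → queue [sink, worker, broker, leaf, edge, root]
Visit sink → queue [worker, broker, leaf, edge, root]
Visit worker → queue [broker, leaf, edge, root]
Visit broker → queue [leaf, edge, root]
Visit leaf → queue [edge, root]
Visit edge → queue [root]
Visit root → queue []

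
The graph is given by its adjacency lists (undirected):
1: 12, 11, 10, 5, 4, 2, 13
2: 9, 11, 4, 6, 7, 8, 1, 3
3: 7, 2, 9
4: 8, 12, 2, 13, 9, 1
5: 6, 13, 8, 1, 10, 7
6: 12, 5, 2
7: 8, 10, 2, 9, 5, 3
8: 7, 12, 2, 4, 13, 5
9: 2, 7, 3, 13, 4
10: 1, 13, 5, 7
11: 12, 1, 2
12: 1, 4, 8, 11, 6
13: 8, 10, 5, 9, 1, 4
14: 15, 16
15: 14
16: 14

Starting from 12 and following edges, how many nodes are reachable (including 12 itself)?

13

BFS from 12 visits: 12, 11, 8, 6, 4, 1, 2, 13, 7, 5, 9, 10, 3
Reachable nodes: 13 of 16 total.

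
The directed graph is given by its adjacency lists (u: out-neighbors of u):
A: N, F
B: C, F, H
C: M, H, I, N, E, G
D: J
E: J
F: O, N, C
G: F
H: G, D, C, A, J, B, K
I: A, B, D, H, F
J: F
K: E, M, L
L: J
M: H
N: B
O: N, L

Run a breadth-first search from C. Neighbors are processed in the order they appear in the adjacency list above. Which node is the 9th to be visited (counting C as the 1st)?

A

Visit C; enqueue M, H, I, N, E, G → queue [M, H, I, N, E, G]
Visit M → queue [H, I, N, E, G]
Visit H; enqueue D, A, J, B, K → queue [I, N, E, G, D, A, J, B, K]
Visit I; enqueue F → queue [N, E, G, D, A, J, B, K, F]
Visit N → queue [E, G, D, A, J, B, K, F]
Visit E → queue [G, D, A, J, B, K, F]
Visit G → queue [D, A, J, B, K, F]
Visit D → queue [A, J, B, K, F]
Visit A → queue [J, B, K, F]
Visit J → queue [B, K, F]
Visit B → queue [K, F]
Visit K; enqueue L → queue [F, L]
Visit F; enqueue O → queue [L, O]
Visit L → queue [O]
Visit O → queue []

Visit order: C, M, H, I, N, E, G, D, A, J, B, K, F, L, O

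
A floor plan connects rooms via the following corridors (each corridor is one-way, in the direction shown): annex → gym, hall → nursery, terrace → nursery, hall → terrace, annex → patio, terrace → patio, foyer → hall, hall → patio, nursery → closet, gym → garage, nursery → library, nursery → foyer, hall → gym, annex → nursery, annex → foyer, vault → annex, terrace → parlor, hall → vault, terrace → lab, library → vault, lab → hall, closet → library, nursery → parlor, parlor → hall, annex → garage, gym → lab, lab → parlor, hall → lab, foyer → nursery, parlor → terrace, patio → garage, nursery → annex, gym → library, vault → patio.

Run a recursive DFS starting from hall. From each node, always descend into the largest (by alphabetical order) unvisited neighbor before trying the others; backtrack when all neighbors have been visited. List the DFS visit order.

Visit hall
hall → vault
vault → patio
patio → garage
vault → annex
annex → nursery
nursery → parlor
parlor → terrace
terrace → lab
nursery → library
nursery → foyer
nursery → closet
annex → gym

hall, vault, patio, garage, annex, nursery, parlor, terrace, lab, library, foyer, closet, gym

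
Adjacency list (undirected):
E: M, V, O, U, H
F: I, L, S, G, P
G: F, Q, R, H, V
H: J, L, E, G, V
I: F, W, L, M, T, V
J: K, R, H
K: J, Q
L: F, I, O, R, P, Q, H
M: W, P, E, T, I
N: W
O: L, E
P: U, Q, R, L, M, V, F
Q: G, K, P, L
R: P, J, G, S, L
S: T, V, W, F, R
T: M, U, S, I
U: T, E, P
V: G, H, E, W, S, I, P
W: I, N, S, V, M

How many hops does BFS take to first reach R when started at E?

3

Level 0: E
Level 1: H, M, O, U, V
Level 2: G, I, J, L, P, S, T, W
Level 3: F, K, N, Q, R
R first appears at level 3.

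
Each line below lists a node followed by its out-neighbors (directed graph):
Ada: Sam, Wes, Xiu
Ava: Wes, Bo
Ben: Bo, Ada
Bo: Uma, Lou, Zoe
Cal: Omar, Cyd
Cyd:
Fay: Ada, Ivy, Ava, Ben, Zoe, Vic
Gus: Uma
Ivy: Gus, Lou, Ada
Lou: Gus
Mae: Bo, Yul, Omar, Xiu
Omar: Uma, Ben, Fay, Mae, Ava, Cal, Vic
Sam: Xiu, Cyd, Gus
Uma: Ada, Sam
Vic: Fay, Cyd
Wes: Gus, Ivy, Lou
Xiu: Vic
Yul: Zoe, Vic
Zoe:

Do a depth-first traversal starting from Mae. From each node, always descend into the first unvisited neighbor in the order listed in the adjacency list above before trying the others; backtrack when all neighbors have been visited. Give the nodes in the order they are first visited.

Visit Mae
Mae → Bo
Bo → Uma
Uma → Ada
Ada → Sam
Sam → Xiu
Xiu → Vic
Vic → Fay
Fay → Ivy
Ivy → Gus
Ivy → Lou
Fay → Ava
Ava → Wes
Fay → Ben
Fay → Zoe
Vic → Cyd
Mae → Yul
Mae → Omar
Omar → Cal

Mae → Bo → Uma → Ada → Sam → Xiu → Vic → Fay → Ivy → Gus → Lou → Ava → Wes → Ben → Zoe → Cyd → Yul → Omar → Cal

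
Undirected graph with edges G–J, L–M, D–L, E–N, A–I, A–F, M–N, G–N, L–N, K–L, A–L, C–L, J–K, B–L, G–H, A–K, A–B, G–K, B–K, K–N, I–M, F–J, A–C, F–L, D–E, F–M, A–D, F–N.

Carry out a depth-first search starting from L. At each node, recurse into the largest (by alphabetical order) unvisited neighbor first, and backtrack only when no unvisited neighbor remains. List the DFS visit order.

L, N, M, I, A, K, J, G, H, F, B, D, E, C

Visit L
L → N
N → M
M → I
I → A
A → K
K → J
J → G
G → H
J → F
K → B
A → D
D → E
A → C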